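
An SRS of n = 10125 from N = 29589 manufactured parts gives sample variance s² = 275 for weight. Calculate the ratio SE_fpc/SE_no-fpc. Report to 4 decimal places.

f = n/N = 10125/29589 = 0.34218798.
SE_no-fpc = √(s²/n) = 0.16480441; SE_fpc = √((1−f)s²/n) = 0.13366563.
Ratio = √(1−f) = 0.81105612.

0.8111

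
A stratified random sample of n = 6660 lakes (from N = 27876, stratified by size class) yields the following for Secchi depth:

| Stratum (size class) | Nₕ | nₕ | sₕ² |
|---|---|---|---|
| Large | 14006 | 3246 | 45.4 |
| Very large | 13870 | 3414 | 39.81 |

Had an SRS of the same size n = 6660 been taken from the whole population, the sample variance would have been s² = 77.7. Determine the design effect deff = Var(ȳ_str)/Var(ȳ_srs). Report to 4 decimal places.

0.5506

Var(ȳ_str) = Σ Wₕ²(1−fₕ)sₕ²/nₕ with Wₕ = Nₕ/27876:
  Large: (14006/27876)²·(1−3246/14006)·45.4/3246 = 0.0027125192
  Very large: (13870/27876)²·(1−3414/13870)·39.81/3414 = 0.002176255
  → Var(ȳ_str) = 0.0048887742.
Var(ȳ_srs) = (1 − 6660/27876)·77.7/6660 = 0.0088793227.
deff = 0.0048887742 / 0.0088793227 = 0.5506.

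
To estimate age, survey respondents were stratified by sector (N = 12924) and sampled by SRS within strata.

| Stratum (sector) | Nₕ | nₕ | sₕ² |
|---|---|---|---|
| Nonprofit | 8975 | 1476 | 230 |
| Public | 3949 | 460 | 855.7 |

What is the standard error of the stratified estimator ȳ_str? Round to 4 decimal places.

Var(ȳ_str) = Σₕ Wₕ²(1 − fₕ)sₕ²/nₕ with Wₕ = Nₕ/N, N = 12924.
Nonprofit: Wₕ = 0.69444444; term = 0.69444444²·(1 − 0.16445682)·230/1476 = 0.062789264.
Public: Wₕ = 0.30555556; term = 0.30555556²·(1 − 0.11648519)·855.7/460 = 0.15344682.
Sum = 0.21623608.
SE = √(0.21623608) = 0.4650.

0.4650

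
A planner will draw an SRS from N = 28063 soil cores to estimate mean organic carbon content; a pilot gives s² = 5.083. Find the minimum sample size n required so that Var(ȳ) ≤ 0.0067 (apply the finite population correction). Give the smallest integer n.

Without fpc, n₀ = s²/D = 5.083/0.0067 = 758.6567.
With fpc, (1 − n/N)·s²/n ≤ D requires n ≥ n₀/(1 + n₀/N) = 758.6567/(1 + 758.6567/28063) = 738.6870.
Rounding up, n = 739.

739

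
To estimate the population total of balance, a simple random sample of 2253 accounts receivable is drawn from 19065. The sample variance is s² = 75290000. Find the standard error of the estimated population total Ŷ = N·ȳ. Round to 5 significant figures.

Var(Ŷ) = N²·Var(ȳ) = N²·(1 − n/N)·s²/n.
f = 2253/19065 = 0.11817467; Var(ȳ) = 0.88182533·75290000/2253 = 29468.544.
Var(Ŷ) = 19065² · 29468.544 = 1.0711056 × 10^13.
SE(Ŷ) = √(1.0711056 × 10^13) = 3.2728 × 10^6.

3.2728 × 10^6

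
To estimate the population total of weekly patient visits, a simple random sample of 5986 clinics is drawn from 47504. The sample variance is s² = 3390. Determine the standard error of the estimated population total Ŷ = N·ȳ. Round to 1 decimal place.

33420.6

Var(Ŷ) = N²·Var(ȳ) = N²·(1 − n/N)·s²/n.
f = 5986/47504 = 0.12601044; Var(ȳ) = 0.87398956·3390/5986 = 0.49495901.
Var(Ŷ) = 47504² · 0.49495901 = 1.1169394 × 10^9.
SE(Ŷ) = √(1.1169394 × 10^9) = 33420.6.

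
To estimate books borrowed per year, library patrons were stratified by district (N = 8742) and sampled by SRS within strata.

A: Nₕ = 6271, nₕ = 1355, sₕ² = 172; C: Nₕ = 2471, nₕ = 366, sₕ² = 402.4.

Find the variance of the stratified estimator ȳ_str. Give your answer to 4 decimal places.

Var(ȳ_str) = Σₕ Wₕ²(1 − fₕ)sₕ²/nₕ with Wₕ = Nₕ/N, N = 8742.
A: Wₕ = 0.71734157; term = 0.71734157²·(1 − 0.21607399)·172/1355 = 0.051205454.
C: Wₕ = 0.28265843; term = 0.28265843²·(1 − 0.14811817)·402.4/366 = 0.074830755.
Sum = 0.12603621.

0.1260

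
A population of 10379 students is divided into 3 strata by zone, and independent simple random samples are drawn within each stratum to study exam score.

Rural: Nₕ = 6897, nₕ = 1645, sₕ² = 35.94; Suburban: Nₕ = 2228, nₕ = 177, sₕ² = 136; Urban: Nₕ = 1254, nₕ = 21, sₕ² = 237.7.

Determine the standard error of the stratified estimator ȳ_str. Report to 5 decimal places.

Var(ȳ_str) = Σₕ Wₕ²(1 − fₕ)sₕ²/nₕ with Wₕ = Nₕ/N, N = 10379.
Rural: Wₕ = 0.66451489; term = 0.66451489²·(1 − 0.23850950)·35.94/1645 = 0.0073465948.
Suburban: Wₕ = 0.21466423; term = 0.21466423²·(1 − 0.07944345)·136/177 = 0.032593835.
Urban: Wₕ = 0.12082089; term = 0.12082089²·(1 − 0.01674641)·237.7/21 = 0.16246487.
Sum = 0.2024053.
SE = √(0.2024053) = 0.44989.

0.44989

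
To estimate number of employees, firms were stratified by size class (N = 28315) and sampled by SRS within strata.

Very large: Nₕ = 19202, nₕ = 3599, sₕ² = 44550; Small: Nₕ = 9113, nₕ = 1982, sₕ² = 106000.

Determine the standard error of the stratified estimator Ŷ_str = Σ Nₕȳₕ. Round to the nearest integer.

84759

Var(Ŷ_str) = Σₕ Nₕ²(1 − fₕ)sₕ²/nₕ.
Very large: 19202²·(1 − 3599/19202)·44550/3599 = 3.7086892 × 10^9.
Small: 9113²·(1 − 1982/9113)·106000/1982 = 3.4754738 × 10^9.
Sum = 7.184163 × 10^9.
SE = √(7.184163 × 10^9) = 84759.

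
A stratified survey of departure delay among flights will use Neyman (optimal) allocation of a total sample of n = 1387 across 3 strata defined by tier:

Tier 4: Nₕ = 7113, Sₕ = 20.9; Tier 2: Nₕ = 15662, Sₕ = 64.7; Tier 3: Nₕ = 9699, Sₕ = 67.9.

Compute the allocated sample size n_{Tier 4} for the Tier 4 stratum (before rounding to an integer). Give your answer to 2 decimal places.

113.26

Neyman allocation: nₕ = n·NₕSₕ / Σⱼ NⱼSⱼ.
Σ NⱼSⱼ = 7113·20.9 + 15662·64.7 + 9699·67.9 = 1.8205552 × 10^6.
n_{Tier 4} = 1387·7113·20.9 / (1.8205552 × 10^6) = 113.26.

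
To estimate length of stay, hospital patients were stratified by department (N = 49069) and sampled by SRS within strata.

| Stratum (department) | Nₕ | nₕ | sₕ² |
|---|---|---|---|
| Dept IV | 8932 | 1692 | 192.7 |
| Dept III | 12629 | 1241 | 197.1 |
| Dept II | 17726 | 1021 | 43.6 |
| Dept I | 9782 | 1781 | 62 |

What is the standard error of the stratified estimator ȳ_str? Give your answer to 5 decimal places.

Var(ȳ_str) = Σₕ Wₕ²(1 − fₕ)sₕ²/nₕ with Wₕ = Nₕ/N, N = 49069.
Dept IV: Wₕ = 0.18202939; term = 0.18202939²·(1 − 0.18943126)·192.7/1692 = 0.0030588221.
Dept III: Wₕ = 0.25737227; term = 0.25737227²·(1 − 0.09826590)·197.1/1241 = 0.0094867368.
Dept II: Wₕ = 0.36124641; term = 0.36124641²·(1 − 0.05759901)·43.6/1021 = 0.0052517441.
Dept I: Wₕ = 0.19935193; term = 0.19935193²·(1 − 0.18206911)·62/1781 = 0.0011315801.
Sum = 0.018928883.
SE = √(0.018928883) = 0.13758.

0.13758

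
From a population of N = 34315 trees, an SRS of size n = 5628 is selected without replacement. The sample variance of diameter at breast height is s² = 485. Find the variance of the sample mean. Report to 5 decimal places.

0.07204

Under SRS without replacement, Var(ȳ) = (1 − f)·s²/n with f = n/N = 5628/34315 = 0.16400991.
Var(ȳ) = (1 − 0.16400991)·485/5628 = 0.83599009·0.086176262 = 0.072042501.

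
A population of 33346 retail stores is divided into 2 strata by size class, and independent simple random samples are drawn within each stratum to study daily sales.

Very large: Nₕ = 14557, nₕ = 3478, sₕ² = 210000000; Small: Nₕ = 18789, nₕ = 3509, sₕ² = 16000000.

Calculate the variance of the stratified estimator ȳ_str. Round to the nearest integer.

Var(ȳ_str) = Σₕ Wₕ²(1 − fₕ)sₕ²/nₕ with Wₕ = Nₕ/N, N = 33346.
Very large: Wₕ = 0.43654411; term = 0.43654411²·(1 − 0.23892285)·210000000/3478 = 8757.3896.
Small: Wₕ = 0.56345589; term = 0.56345589²·(1 − 0.18675821)·16000000/3509 = 1177.2702.
Sum = 9934.6598.

9935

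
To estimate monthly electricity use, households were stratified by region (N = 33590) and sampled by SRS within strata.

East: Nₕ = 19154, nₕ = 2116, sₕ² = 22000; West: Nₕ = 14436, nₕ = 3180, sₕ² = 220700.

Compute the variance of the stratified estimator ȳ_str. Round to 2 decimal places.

Var(ȳ_str) = Σₕ Wₕ²(1 − fₕ)sₕ²/nₕ with Wₕ = Nₕ/N, N = 33590.
East: Wₕ = 0.57022923; term = 0.57022923²·(1 − 0.11047301)·22000/2116 = 3.0072193.
West: Wₕ = 0.42977077; term = 0.42977077²·(1 − 0.22028263)·220700/3180 = 9.9950774.
Sum = 13.002297.

13.00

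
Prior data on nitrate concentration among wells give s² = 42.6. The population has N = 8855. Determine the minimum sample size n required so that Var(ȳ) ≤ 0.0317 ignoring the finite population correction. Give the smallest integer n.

1344

Without fpc, n₀ = s²/D = 42.6/0.0317 = 1343.8486.
Rounding up, n = 1344.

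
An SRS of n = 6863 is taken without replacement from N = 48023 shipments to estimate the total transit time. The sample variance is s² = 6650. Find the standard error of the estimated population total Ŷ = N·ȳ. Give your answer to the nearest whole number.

Var(Ŷ) = N²·Var(ȳ) = N²·(1 − n/N)·s²/n.
f = 6863/48023 = 0.14291069; Var(ȳ) = 0.85708931·6650/6863 = 0.8304887.
Var(Ŷ) = 48023² · 0.8304887 = 1.9152801 × 10^9.
SE(Ŷ) = √(1.9152801 × 10^9) = 43764.

43764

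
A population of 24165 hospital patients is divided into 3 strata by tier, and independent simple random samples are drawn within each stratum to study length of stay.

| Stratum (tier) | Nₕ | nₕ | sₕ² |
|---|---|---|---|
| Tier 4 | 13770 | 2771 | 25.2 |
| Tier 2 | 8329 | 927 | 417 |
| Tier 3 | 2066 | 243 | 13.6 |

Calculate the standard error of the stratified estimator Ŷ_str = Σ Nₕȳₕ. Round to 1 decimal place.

5414.9

Var(Ŷ_str) = Σₕ Nₕ²(1 − fₕ)sₕ²/nₕ.
Tier 4: 13770²·(1 − 2771/13770)·25.2/2771 = 1.3773717 × 10^6.
Tier 2: 8329²·(1 − 927/8329)·417/927 = 2.773309 × 10^7.
Tier 3: 2066²·(1 − 243/2066)·13.6/243 = 210789.81.
Sum = 2.9321252 × 10^7.
SE = √(2.9321252 × 10^7) = 5414.9.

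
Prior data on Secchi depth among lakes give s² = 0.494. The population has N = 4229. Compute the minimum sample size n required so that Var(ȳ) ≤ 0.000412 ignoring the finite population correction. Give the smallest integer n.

1200

Without fpc, n₀ = s²/D = 0.494/0.000412 = 1199.0291.
Rounding up, n = 1200.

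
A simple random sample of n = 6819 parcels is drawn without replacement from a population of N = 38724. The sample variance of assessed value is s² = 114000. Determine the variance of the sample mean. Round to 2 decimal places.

Under SRS without replacement, Var(ȳ) = (1 − f)·s²/n with f = n/N = 6819/38724 = 0.17609235.
Var(ȳ) = (1 − 0.17609235)·114000/6819 = 0.82390765·16.717994 = 13.774083.

13.77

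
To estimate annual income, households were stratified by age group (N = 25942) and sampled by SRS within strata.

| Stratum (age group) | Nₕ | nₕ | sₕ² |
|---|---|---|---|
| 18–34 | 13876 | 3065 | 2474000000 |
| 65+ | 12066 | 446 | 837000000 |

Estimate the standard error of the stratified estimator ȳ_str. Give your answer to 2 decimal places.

Var(ȳ_str) = Σₕ Wₕ²(1 − fₕ)sₕ²/nₕ with Wₕ = Nₕ/N, N = 25942.
18–34: Wₕ = 0.53488551; term = 0.53488551²·(1 − 0.22088498)·2474000000/3065 = 179925.4.
65+: Wₕ = 0.46511449; term = 0.46511449²·(1 − 0.03696337)·837000000/446 = 390978.74.
Sum = 570904.14.
SE = √(570904.14) = 755.58.

755.58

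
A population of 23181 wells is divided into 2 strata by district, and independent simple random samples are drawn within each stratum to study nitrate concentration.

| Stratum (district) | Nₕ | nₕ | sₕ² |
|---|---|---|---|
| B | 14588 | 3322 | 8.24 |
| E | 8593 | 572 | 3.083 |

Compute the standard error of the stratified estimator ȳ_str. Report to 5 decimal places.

Var(ȳ_str) = Σₕ Wₕ²(1 − fₕ)sₕ²/nₕ with Wₕ = Nₕ/N, N = 23181.
B: Wₕ = 0.62930849; term = 0.62930849²·(1 − 0.22772141)·8.24/3322 = 7.586278 × 10^-4.
E: Wₕ = 0.37069151; term = 0.37069151²·(1 − 0.06656581)·3.083/572 = 6.9133173 × 10^-4.
Sum = 0.0014499595.
SE = √(0.0014499595) = 0.03808.

0.03808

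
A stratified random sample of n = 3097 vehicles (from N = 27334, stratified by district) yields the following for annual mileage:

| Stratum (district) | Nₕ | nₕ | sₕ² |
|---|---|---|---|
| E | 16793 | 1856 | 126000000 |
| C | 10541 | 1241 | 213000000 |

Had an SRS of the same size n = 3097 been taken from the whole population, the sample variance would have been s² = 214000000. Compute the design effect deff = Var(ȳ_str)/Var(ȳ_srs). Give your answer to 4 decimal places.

Var(ȳ_str) = Σ Wₕ²(1−fₕ)sₕ²/nₕ with Wₕ = Nₕ/27334:
  E: (16793/27334)²·(1−1856/16793)·126000000/1856 = 22791.76
  C: (10541/27334)²·(1−1241/10541)·213000000/1241 = 22519.887
  → Var(ȳ_str) = 45311.647.
Var(ȳ_srs) = (1 − 3097/27334)·214000000/3097 = 61270.051.
deff = 45311.647 / 61270.051 = 0.7395.

0.7395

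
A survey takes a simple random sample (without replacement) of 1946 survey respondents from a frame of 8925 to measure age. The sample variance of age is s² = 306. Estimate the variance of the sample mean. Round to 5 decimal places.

Under SRS without replacement, Var(ȳ) = (1 − f)·s²/n with f = n/N = 1946/8925 = 0.21803922.
Var(ȳ) = (1 − 0.21803922)·306/1946 = 0.78196078·0.15724563 = 0.12295992.

0.12296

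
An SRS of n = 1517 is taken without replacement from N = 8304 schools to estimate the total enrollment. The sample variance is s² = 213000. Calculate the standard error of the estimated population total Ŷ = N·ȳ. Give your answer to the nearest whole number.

Var(Ŷ) = N²·Var(ȳ) = N²·(1 − n/N)·s²/n.
f = 1517/8304 = 0.18268304; Var(ȳ) = 0.81731696·213000/1517 = 114.75841.
Var(Ŷ) = 8304² · 114.75841 = 7.9133287 × 10^9.
SE(Ŷ) = √(7.9133287 × 10^9) = 88957.

88957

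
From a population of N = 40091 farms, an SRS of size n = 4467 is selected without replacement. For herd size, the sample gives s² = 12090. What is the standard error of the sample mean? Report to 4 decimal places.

Under SRS without replacement, Var(ȳ) = (1 − f)·s²/n with f = n/N = 4467/40091 = 0.11142152.
Var(ȳ) = (1 − 0.11142152)·12090/4467 = 0.88857848·2.7065144 = 2.4049505.
SE(ȳ) = √(2.4049505) = 1.5508.

1.5508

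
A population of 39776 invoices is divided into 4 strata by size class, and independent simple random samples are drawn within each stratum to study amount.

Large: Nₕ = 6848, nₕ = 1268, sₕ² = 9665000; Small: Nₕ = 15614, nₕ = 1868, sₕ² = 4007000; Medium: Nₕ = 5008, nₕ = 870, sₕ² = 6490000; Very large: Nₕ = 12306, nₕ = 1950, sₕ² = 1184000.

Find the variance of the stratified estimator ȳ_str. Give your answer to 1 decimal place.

621.7

Var(ȳ_str) = Σₕ Wₕ²(1 − fₕ)sₕ²/nₕ with Wₕ = Nₕ/N, N = 39776.
Large: Wₕ = 0.17216412; term = 0.17216412²·(1 − 0.18516355)·9665000/1268 = 184.09345.
Small: Wₕ = 0.39254827; term = 0.39254827²·(1 − 0.11963622)·4007000/1868 = 290.99851.
Medium: Wₕ = 0.12590507; term = 0.12590507²·(1 − 0.17372204)·6490000/870 = 97.70978.
Very large: Wₕ = 0.30938254; term = 0.30938254²·(1 − 0.15845929)·1184000/1950 = 48.908442.
Sum = 621.71018.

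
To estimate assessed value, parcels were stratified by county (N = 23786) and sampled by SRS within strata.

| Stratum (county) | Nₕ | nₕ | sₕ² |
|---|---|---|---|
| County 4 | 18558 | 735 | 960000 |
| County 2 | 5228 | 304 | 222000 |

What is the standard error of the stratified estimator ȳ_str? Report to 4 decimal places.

28.2277

Var(ȳ_str) = Σₕ Wₕ²(1 − fₕ)sₕ²/nₕ with Wₕ = Nₕ/N, N = 23786.
County 4: Wₕ = 0.78020684; term = 0.78020684²·(1 − 0.03960556)·960000/735 = 763.57736.
County 2: Wₕ = 0.21979316; term = 0.21979316²·(1 − 0.05814843)·222000/304 = 33.226928.
Sum = 796.80429.
SE = √(796.80429) = 28.2277.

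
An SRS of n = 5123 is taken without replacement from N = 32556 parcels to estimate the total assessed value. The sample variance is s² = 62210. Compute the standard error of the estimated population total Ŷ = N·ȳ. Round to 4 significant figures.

104100

Var(Ŷ) = N²·Var(ȳ) = N²·(1 − n/N)·s²/n.
f = 5123/32556 = 0.15735963; Var(ȳ) = 0.84264037·62210/5123 = 10.232414.
Var(Ŷ) = 32556² · 10.232414 = 1.0845265 × 10^10.
SE(Ŷ) = √(1.0845265 × 10^10) = 104100.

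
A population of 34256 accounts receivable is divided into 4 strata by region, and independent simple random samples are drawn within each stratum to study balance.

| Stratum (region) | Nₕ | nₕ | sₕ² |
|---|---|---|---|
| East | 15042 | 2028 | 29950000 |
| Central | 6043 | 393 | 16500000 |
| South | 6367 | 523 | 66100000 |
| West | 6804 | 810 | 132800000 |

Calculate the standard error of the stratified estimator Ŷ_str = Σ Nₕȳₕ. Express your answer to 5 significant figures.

Var(Ŷ_str) = Σₕ Nₕ²(1 − fₕ)sₕ²/nₕ.
East: 15042²·(1 − 2028/15042)·29950000/2028 = 2.8909812 × 10^12.
Central: 6043²·(1 − 393/6043)·16500000/393 = 1.4334826 × 10^12.
South: 6367²·(1 − 523/6367)·66100000/523 = 4.7026735 × 10^12.
West: 6804²·(1 − 810/6804)·132800000/810 = 6.6864269 × 10^12.
Sum = 1.5713564 × 10^13.
SE = √(1.5713564 × 10^13) = 3.9640 × 10^6.

3.9640 × 10^6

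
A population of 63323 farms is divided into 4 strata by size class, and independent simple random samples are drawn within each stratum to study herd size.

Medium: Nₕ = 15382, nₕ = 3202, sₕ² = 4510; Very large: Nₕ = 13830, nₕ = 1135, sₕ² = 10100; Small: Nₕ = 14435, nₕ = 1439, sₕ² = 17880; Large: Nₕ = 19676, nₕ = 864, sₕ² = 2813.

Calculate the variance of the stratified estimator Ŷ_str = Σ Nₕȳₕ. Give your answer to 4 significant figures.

Var(Ŷ_str) = Σₕ Nₕ²(1 − fₕ)sₕ²/nₕ.
Medium: 15382²·(1 − 3202/15382)·4510/3202 = 2.6388537 × 10^8.
Very large: 13830²·(1 − 1135/13830)·10100/1135 = 1.5623574 × 10^9.
Small: 14435²·(1 − 1439/14435)·17880/1439 = 2.3309514 × 10^9.
Large: 19676²·(1 − 864/19676)·2813/864 = 1.205113 × 10^9.
Sum = 5.3623072 × 10^9.

5.362 × 10^9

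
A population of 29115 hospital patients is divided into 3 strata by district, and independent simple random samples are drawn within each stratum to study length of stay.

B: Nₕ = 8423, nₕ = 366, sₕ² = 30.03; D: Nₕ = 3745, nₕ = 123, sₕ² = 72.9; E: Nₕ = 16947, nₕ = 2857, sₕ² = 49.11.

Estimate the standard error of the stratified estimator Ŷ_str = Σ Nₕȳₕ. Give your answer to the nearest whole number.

4209

Var(Ŷ_str) = Σₕ Nₕ²(1 − fₕ)sₕ²/nₕ.
B: 8423²·(1 − 366/8423)·30.03/366 = 5.5681947 × 10^6.
D: 3745²·(1 − 123/3745)·72.9/123 = 8.0393824 × 10^6.
E: 16947²·(1 − 2857/16947)·49.11/2857 = 4.1045308 × 10^6.
Sum = 1.7712108 × 10^7.
SE = √(1.7712108 × 10^7) = 4209.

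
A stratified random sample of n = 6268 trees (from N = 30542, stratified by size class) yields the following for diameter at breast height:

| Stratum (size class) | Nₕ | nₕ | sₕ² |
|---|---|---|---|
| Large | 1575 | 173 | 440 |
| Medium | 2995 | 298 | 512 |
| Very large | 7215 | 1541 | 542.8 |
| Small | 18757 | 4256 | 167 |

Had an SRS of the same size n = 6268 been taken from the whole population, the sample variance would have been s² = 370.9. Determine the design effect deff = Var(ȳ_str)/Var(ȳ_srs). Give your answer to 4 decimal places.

Var(ȳ_str) = Σ Wₕ²(1−fₕ)sₕ²/nₕ with Wₕ = Nₕ/30542:
  Large: (1575/30542)²·(1−173/1575)·440/173 = 0.0060206059
  Medium: (2995/30542)²·(1−298/2995)·512/298 = 0.014877725
  Very large: (7215/30542)²·(1−1541/7215)·542.8/1541 = 0.01545852
  Small: (18757/30542)²·(1−4256/18757)·167/4256 = 0.011441454
  → Var(ȳ_str) = 0.047798305.
Var(ȳ_srs) = (1 − 6268/30542)·370.9/6268 = 0.047029647.
deff = 0.047798305 / 0.047029647 = 1.0163.

1.0163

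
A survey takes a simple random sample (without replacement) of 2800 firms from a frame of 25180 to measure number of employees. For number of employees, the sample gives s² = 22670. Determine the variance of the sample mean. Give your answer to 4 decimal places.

Under SRS without replacement, Var(ȳ) = (1 − f)·s²/n with f = n/N = 2800/25180 = 0.11119936.
Var(ȳ) = (1 − 0.11119936)·22670/2800 = 0.88880064·8.0964286 = 7.1961109.

7.1961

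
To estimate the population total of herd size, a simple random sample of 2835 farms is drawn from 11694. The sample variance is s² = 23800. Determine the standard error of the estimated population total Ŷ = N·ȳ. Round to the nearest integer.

29491

Var(Ŷ) = N²·Var(ȳ) = N²·(1 − n/N)·s²/n.
f = 2835/11694 = 0.24243202; Var(ȳ) = 0.75756798·23800/2835 = 6.35983.
Var(Ŷ) = 11694² · 6.35983 = 8.6970444 × 10^8.
SE(Ŷ) = √(8.6970444 × 10^8) = 29491.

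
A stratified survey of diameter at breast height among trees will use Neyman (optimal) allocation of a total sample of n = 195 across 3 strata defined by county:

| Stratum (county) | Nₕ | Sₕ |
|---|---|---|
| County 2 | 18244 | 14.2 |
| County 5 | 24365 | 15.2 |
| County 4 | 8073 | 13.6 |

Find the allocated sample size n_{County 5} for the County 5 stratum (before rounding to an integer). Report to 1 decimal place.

97.7

Neyman allocation: nₕ = n·NₕSₕ / Σⱼ NⱼSⱼ.
Σ NⱼSⱼ = 18244·14.2 + 24365·15.2 + 8073·13.6 = 739205.6.
n_{County 5} = 195·24365·15.2 / 739205.6 = 97.7.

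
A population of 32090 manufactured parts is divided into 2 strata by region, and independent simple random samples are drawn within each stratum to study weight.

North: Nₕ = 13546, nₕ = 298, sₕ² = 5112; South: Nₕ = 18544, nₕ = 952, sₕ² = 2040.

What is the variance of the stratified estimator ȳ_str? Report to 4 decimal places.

3.6683

Var(ȳ_str) = Σₕ Wₕ²(1 − fₕ)sₕ²/nₕ with Wₕ = Nₕ/N, N = 32090.
North: Wₕ = 0.42212527; term = 0.42212527²·(1 − 0.02199911)·5112/298 = 2.9894861.
South: Wₕ = 0.57787473; term = 0.57787473²·(1 − 0.05133736)·2040/952 = 0.67884781.
Sum = 3.6683339.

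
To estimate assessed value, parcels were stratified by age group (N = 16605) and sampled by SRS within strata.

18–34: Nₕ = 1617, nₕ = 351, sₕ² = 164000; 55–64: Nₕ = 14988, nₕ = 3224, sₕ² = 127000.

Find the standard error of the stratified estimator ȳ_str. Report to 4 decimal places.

5.3534

Var(ȳ_str) = Σₕ Wₕ²(1 − fₕ)sₕ²/nₕ with Wₕ = Nₕ/N, N = 16605.
18–34: Wₕ = 0.09738031; term = 0.09738031²·(1 − 0.21706865)·164000/351 = 3.4689872.
55–64: Wₕ = 0.90261969; term = 0.90261969²·(1 − 0.21510542)·127000/3224 = 25.190085.
Sum = 28.659072.
SE = √(28.659072) = 5.3534.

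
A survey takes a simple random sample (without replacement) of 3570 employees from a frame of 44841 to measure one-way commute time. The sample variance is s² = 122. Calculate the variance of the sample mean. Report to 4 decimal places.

Under SRS without replacement, Var(ȳ) = (1 − f)·s²/n with f = n/N = 3570/44841 = 0.07961464.
Var(ȳ) = (1 − 0.07961464)·122/3570 = 0.92038536·0.034173669 = 0.031452945.

0.0315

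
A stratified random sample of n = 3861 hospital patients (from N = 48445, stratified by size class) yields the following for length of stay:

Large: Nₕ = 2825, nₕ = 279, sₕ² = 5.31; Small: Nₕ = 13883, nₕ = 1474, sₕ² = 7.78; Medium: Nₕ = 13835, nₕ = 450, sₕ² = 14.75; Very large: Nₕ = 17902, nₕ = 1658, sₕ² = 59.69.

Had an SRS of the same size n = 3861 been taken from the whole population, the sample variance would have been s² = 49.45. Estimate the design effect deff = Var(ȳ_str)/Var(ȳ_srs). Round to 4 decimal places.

0.6357

Var(ȳ_str) = Σ Wₕ²(1−fₕ)sₕ²/nₕ with Wₕ = Nₕ/48445:
  Large: (2825/48445)²·(1−279/2825)·5.31/279 = 5.8326948 × 10^-5
  Small: (13883/48445)²·(1−1474/13883)·7.78/1474 = 3.8743986 × 10^-4
  Medium: (13835/48445)²·(1−450/13835)·14.75/450 = 0.0025863013
  Very large: (17902/48445)²·(1−1658/17902)·59.69/1658 = 0.0044608094
  → Var(ȳ_str) = 0.0074928775.
Var(ȳ_srs) = (1 − 3861/48445)·49.45/3861 = 0.011786818.
deff = 0.0074928775 / 0.011786818 = 0.6357.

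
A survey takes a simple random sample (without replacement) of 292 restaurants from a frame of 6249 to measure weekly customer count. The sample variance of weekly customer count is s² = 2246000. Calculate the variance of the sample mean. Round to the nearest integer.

Under SRS without replacement, Var(ȳ) = (1 − f)·s²/n with f = n/N = 292/6249 = 0.04672748.
Var(ȳ) = (1 − 0.04672748)·2246000/292 = 0.95327252·7691.7808 = 7332.3633.

7332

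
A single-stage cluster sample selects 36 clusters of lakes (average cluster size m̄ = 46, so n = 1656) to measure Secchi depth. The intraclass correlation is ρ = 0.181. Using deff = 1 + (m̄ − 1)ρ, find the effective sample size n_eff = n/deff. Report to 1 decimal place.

deff = 1 + (46 − 1)·0.181 = 1 + 8.145 = 9.145.
n_eff = 1656 / 9.145 = 181.1.

181.1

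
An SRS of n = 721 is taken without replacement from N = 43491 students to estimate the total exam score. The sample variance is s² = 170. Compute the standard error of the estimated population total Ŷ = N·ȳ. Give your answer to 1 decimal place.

Var(Ŷ) = N²·Var(ȳ) = N²·(1 − n/N)·s²/n.
f = 721/43491 = 0.01657814; Var(ȳ) = 0.98342186·170/721 = 0.23187478.
Var(Ŷ) = 43491² · 0.23187478 = 4.3858351 × 10^8.
SE(Ŷ) = √(4.3858351 × 10^8) = 20942.4.

20942.4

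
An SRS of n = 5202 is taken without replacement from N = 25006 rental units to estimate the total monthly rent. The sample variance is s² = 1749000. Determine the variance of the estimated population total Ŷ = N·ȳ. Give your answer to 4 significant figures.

1.665 × 10^11

Var(Ŷ) = N²·Var(ȳ) = N²·(1 − n/N)·s²/n.
f = 5202/25006 = 0.20803007; Var(ȳ) = 0.79196993·1749000/5202 = 266.27363.
Var(Ŷ) = 25006² · 266.27363 = 1.6650091 × 10^11.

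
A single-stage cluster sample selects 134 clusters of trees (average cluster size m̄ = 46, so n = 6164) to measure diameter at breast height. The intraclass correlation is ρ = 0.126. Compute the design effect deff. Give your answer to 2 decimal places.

deff = 1 + (46 − 1)·0.126 = 1 + 5.67 = 6.67.

6.67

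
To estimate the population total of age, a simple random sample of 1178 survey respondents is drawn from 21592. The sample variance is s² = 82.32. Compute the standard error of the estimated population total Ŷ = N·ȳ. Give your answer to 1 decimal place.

Var(Ŷ) = N²·Var(ȳ) = N²·(1 − n/N)·s²/n.
f = 1178/21592 = 0.05455724; Var(ȳ) = 0.94544276·82.32/1178 = 0.066068631.
Var(Ŷ) = 21592² · 0.066068631 = 3.0802151 × 10^7.
SE(Ŷ) = √(3.0802151 × 10^7) = 5550.0.

5550.0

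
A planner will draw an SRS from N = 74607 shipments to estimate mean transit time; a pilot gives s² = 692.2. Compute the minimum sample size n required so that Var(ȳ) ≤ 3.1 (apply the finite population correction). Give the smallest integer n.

Without fpc, n₀ = s²/D = 692.2/3.1 = 223.2903.
With fpc, (1 − n/N)·s²/n ≤ D requires n ≥ n₀/(1 + n₀/N) = 223.2903/(1 + 223.2903/74607) = 222.6240.
Rounding up, n = 223.

223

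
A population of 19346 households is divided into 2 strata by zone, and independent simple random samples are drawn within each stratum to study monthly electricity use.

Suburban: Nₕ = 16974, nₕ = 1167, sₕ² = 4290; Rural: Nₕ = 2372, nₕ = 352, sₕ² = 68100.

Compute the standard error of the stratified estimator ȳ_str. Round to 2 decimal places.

2.26

Var(ȳ_str) = Σₕ Wₕ²(1 − fₕ)sₕ²/nₕ with Wₕ = Nₕ/N, N = 19346.
Suburban: Wₕ = 0.87739068; term = 0.87739068²·(1 − 0.06875221)·4290/1167 = 2.6353465.
Rural: Wₕ = 0.12260932; term = 0.12260932²·(1 − 0.14839798)·68100/352 = 2.476784.
Sum = 5.1121305.
SE = √(5.1121305) = 2.26.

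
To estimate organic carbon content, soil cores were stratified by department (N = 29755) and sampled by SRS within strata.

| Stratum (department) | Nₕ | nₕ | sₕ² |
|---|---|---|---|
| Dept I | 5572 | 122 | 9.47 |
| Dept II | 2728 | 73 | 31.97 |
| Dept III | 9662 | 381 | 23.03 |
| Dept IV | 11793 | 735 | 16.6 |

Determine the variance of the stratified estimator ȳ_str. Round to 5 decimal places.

Var(ȳ_str) = Σₕ Wₕ²(1 − fₕ)sₕ²/nₕ with Wₕ = Nₕ/N, N = 29755.
Dept I: Wₕ = 0.18726264; term = 0.18726264²·(1 − 0.02189519)·9.47/122 = 0.0026624279.
Dept II: Wₕ = 0.09168207; term = 0.09168207²·(1 − 0.02675953)·31.97/73 = 0.0035826861.
Dept III: Wₕ = 0.32471853; term = 0.32471853²·(1 − 0.03943283)·23.03/381 = 0.0061222472.
Dept IV: Wₕ = 0.39633675; term = 0.39633675²·(1 − 0.06232511)·16.6/735 = 0.0033266087.
Sum = 0.01569397.

0.01569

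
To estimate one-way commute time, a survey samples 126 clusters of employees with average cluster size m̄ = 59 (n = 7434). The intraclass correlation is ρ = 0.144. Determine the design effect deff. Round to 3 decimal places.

9.352

deff = 1 + (59 − 1)·0.144 = 1 + 8.352 = 9.352.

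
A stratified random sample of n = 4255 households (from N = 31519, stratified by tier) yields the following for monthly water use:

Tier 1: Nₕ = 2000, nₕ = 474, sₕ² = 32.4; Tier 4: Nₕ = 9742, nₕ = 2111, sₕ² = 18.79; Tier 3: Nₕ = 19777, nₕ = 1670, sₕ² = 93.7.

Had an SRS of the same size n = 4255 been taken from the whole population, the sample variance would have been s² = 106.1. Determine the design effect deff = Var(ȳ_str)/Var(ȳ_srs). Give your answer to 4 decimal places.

0.9783

Var(ȳ_str) = Σ Wₕ²(1−fₕ)sₕ²/nₕ with Wₕ = Nₕ/31519:
  Tier 1: (2000/31519)²·(1−474/2000)·32.4/474 = 2.0999373 × 10^-4
  Tier 4: (9742/31519)²·(1−2111/9742)·18.79/2111 = 6.660752 × 10^-4
  Tier 3: (19777/31519)²·(1−1670/19777)·93.7/1670 = 0.020224844
  → Var(ȳ_str) = 0.021100913.
Var(ȳ_srs) = (1 − 4255/31519)·106.1/4255 = 0.021569147.
deff = 0.021100913 / 0.021569147 = 0.9783.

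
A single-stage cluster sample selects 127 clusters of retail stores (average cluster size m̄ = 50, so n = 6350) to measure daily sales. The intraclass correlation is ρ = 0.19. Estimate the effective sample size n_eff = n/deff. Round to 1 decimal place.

deff = 1 + (50 − 1)·0.19 = 1 + 9.31 = 10.31.
n_eff = 6350 / 10.31 = 615.9.

615.9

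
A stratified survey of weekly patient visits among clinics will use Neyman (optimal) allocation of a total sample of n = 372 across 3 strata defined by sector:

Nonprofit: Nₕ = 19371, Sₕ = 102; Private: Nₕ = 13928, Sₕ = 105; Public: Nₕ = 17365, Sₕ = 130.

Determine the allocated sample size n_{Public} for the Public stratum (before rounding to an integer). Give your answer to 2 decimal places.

Neyman allocation: nₕ = n·NₕSₕ / Σⱼ NⱼSⱼ.
Σ NⱼSⱼ = 19371·102 + 13928·105 + 17365·130 = 5.695732 × 10^6.
n_{Public} = 372·17365·130 / (5.695732 × 10^6) = 147.44.

147.44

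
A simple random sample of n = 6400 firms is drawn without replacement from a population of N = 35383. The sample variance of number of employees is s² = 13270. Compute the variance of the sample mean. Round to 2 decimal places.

1.70

Under SRS without replacement, Var(ȳ) = (1 − f)·s²/n with f = n/N = 6400/35383 = 0.18087782.
Var(ȳ) = (1 − 0.18087782)·13270/6400 = 0.81912218·2.0734375 = 1.6983986.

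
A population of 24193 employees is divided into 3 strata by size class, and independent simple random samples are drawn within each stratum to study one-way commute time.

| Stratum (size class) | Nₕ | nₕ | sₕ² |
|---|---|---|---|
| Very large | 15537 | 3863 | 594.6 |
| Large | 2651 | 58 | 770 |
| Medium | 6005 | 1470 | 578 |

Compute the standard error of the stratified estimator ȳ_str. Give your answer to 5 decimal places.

0.47107

Var(ȳ_str) = Σₕ Wₕ²(1 − fₕ)sₕ²/nₕ with Wₕ = Nₕ/N, N = 24193.
Very large: Wₕ = 0.64221056; term = 0.64221056²·(1 − 0.24863230)·594.6/3863 = 0.047698816.
Large: Wₕ = 0.10957715; term = 0.10957715²·(1 − 0.02187854)·770/58 = 0.15591774.
Medium: Wₕ = 0.24821229; term = 0.24821229²·(1 − 0.24479600)·578/1470 = 0.018294534.
Sum = 0.22191109.
SE = √(0.22191109) = 0.47107.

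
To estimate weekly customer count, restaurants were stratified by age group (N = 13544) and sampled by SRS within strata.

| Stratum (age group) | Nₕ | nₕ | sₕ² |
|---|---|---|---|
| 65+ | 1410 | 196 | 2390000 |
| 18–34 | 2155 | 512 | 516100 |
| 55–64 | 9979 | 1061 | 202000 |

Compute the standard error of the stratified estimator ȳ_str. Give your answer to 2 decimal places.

Var(ȳ_str) = Σₕ Wₕ²(1 − fₕ)sₕ²/nₕ with Wₕ = Nₕ/N, N = 13544.
65+: Wₕ = 0.10410514; term = 0.10410514²·(1 − 0.13900709)·2390000/196 = 113.78519.
18–34: Wₕ = 0.15911105; term = 0.15911105²·(1 − 0.23758701)·516100/512 = 19.456058.
55–64: Wₕ = 0.73678382; term = 0.73678382²·(1 − 0.10632328)·202000/1061 = 92.362693.
Sum = 225.60394.
SE = √(225.60394) = 15.02.

15.02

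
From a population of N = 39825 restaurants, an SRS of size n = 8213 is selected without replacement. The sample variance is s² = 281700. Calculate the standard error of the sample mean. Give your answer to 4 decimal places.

Under SRS without replacement, Var(ȳ) = (1 − f)·s²/n with f = n/N = 8213/39825 = 0.20622724.
Var(ȳ) = (1 − 0.20622724)·281700/8213 = 0.79377276·34.299282 = 27.225835.
SE(ȳ) = √(27.225835) = 5.2178.

5.2178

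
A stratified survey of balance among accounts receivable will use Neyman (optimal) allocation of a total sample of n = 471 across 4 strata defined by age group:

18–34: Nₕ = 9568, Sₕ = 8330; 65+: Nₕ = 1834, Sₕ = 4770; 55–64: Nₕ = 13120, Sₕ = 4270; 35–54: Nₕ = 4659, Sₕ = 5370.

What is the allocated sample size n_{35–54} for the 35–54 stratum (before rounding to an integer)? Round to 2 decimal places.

Neyman allocation: nₕ = n·NₕSₕ / Σⱼ NⱼSⱼ.
Σ NⱼSⱼ = 9568·8330 + 1834·4770 + 13120·4270 + 4659·5370 = 1.6949085 × 10^8.
n_{35–54} = 471·4659·5370 / (1.6949085 × 10^8) = 69.53.

69.53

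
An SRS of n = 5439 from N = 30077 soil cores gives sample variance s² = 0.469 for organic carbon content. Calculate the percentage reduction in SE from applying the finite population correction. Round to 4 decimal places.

f = n/N = 5439/30077 = 0.18083585.
SE_no-fpc = √(s²/n) = 0.0092859618; SE_fpc = √((1−f)s²/n) = 0.0084045092.
Ratio = √(1−f) = 0.90507687. Reduction = 100·(1 − 0.90507687) = 9.4923%.

9.4923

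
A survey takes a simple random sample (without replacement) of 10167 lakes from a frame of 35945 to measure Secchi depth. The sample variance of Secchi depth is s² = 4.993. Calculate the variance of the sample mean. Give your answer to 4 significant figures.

3.522 × 10^-4

Under SRS without replacement, Var(ȳ) = (1 − f)·s²/n with f = n/N = 10167/35945 = 0.28284880.
Var(ȳ) = (1 − 0.28284880)·4.993/10167 = 0.71715120·4.9109865 × 10^-4 = 3.5219199 × 10^-4.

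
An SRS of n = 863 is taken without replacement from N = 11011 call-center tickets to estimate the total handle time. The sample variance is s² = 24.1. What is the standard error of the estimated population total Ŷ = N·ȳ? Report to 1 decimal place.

Var(Ŷ) = N²·Var(ȳ) = N²·(1 − n/N)·s²/n.
f = 863/11011 = 0.07837617; Var(ȳ) = 0.92162383·24.1/863 = 0.02573712.
Var(Ŷ) = 11011² · 0.02573712 = 3.120423 × 10^6.
SE(Ŷ) = √(3.120423 × 10^6) = 1766.5.

1766.5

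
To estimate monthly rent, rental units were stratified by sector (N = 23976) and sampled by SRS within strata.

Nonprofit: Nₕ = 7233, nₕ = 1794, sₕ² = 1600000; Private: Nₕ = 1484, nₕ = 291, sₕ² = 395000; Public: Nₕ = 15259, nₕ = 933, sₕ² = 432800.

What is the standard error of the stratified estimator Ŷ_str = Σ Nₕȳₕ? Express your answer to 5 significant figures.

372680

Var(Ŷ_str) = Σₕ Nₕ²(1 − fₕ)sₕ²/nₕ.
Nonprofit: 7233²·(1 − 1794/7233)·1600000/1794 = 3.5086098 × 10^10.
Private: 1484²·(1 − 291/1484)·395000/291 = 2.4031366 × 10^9.
Public: 15259²·(1 − 933/15259)·432800/933 = 1.0140436 × 10^11.
Sum = 1.3889359 × 10^11.
SE = √(1.3889359 × 10^11) = 372680.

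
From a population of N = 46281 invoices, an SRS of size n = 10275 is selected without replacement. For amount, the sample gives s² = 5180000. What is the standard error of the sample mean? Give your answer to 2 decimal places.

Under SRS without replacement, Var(ȳ) = (1 − f)·s²/n with f = n/N = 10275/46281 = 0.22201335.
Var(ȳ) = (1 − 0.22201335)·5180000/10275 = 0.77798665·504.13625 = 392.21127.
SE(ȳ) = √(392.21127) = 19.80.

19.80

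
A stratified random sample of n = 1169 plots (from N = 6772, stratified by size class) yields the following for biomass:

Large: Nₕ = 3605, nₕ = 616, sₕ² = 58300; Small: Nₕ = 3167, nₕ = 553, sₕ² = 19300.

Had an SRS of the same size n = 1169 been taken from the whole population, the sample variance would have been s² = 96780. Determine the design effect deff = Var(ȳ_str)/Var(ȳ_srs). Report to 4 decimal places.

0.4166

Var(ȳ_str) = Σ Wₕ²(1−fₕ)sₕ²/nₕ with Wₕ = Nₕ/6772:
  Large: (3605/6772)²·(1−616/3605)·58300/616 = 22.237457
  Small: (3167/6772)²·(1−553/3167)·19300/553 = 6.300165
  → Var(ȳ_str) = 28.537622.
Var(ȳ_srs) = (1 − 1169/6772)·96780/1169 = 68.497509.
deff = 28.537622 / 68.497509 = 0.4166.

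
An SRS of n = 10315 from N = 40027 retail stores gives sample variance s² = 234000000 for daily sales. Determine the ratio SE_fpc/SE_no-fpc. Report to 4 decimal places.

0.8616

f = n/N = 10315/40027 = 0.25770105.
SE_no-fpc = √(s²/n) = 150.61676; SE_fpc = √((1−f)s²/n) = 129.76654.
Ratio = √(1−f) = 0.86156773.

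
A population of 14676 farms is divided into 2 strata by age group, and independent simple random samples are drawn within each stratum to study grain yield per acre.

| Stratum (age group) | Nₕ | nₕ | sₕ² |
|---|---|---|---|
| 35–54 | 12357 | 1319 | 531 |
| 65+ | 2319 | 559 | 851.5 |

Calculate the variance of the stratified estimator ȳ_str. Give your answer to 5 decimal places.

Var(ȳ_str) = Σₕ Wₕ²(1 − fₕ)sₕ²/nₕ with Wₕ = Nₕ/N, N = 14676.
35–54: Wₕ = 0.84198692; term = 0.84198692²·(1 − 0.10674112)·531/1319 = 0.25493987.
65+: Wₕ = 0.15801308; term = 0.15801308²·(1 − 0.24105218)·851.5/559 = 0.028864953.
Sum = 0.28380482.

0.28380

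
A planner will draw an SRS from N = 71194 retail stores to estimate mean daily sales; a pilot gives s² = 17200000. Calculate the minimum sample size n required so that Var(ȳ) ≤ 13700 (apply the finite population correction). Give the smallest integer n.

1234

Without fpc, n₀ = s²/D = 17200000/13700 = 1255.4745.
With fpc, (1 − n/N)·s²/n ≤ D requires n ≥ n₀/(1 + n₀/N) = 1255.4745/(1 + 1255.4745/71194) = 1233.7184.
Rounding up, n = 1234.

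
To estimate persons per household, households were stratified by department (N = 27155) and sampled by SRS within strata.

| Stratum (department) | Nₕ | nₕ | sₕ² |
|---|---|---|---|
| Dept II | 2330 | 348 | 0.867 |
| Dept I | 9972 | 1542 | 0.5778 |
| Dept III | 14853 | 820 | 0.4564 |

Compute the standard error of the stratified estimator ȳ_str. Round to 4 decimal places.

0.0147

Var(ȳ_str) = Σₕ Wₕ²(1 − fₕ)sₕ²/nₕ with Wₕ = Nₕ/N, N = 27155.
Dept II: Wₕ = 0.08580372; term = 0.08580372²·(1 − 0.14935622)·0.867/348 = 1.5602702 × 10^-5.
Dept I: Wₕ = 0.36722519; term = 0.36722519²·(1 − 0.15463297)·0.5778/1542 = 4.2717261 × 10^-5.
Dept III: Wₕ = 0.54697109; term = 0.54697109²·(1 − 0.05520770)·0.4564/820 = 1.5732469 × 10^-4.
Sum = 2.1564465 × 10^-4.
SE = √(2.1564465 × 10^-4) = 0.0147.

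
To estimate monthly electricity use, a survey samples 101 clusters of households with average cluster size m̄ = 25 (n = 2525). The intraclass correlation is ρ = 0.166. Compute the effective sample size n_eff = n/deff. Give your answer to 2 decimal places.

506.62

deff = 1 + (25 − 1)·0.166 = 1 + 3.984 = 4.984.
n_eff = 2525 / 4.984 = 506.62.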